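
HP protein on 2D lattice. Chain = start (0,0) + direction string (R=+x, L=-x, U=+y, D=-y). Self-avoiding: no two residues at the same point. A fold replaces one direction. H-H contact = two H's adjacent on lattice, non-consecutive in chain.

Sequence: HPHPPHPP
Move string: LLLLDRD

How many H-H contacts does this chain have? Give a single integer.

Answer: 0

Derivation:
Positions: [(0, 0), (-1, 0), (-2, 0), (-3, 0), (-4, 0), (-4, -1), (-3, -1), (-3, -2)]
No H-H contacts found.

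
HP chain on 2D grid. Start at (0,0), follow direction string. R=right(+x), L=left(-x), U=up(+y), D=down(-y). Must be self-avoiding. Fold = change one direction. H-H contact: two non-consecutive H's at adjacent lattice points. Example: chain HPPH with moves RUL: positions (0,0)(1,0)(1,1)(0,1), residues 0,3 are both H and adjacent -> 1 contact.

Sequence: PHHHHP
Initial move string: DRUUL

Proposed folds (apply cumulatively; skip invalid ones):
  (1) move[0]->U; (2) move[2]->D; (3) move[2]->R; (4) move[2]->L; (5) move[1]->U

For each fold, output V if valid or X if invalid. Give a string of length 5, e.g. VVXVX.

Initial: DRUUL -> [(0, 0), (0, -1), (1, -1), (1, 0), (1, 1), (0, 1)]
Fold 1: move[0]->U => URUUL VALID
Fold 2: move[2]->D => URDUL INVALID (collision), skipped
Fold 3: move[2]->R => URRUL VALID
Fold 4: move[2]->L => URLUL INVALID (collision), skipped
Fold 5: move[1]->U => UURUL VALID

Answer: VXVXV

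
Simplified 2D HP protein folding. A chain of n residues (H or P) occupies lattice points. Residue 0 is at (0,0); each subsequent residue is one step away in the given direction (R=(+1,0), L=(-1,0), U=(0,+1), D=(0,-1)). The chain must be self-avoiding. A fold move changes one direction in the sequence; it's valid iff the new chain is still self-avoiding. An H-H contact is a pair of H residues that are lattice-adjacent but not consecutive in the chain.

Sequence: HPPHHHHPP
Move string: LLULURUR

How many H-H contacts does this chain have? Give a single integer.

Positions: [(0, 0), (-1, 0), (-2, 0), (-2, 1), (-3, 1), (-3, 2), (-2, 2), (-2, 3), (-1, 3)]
H-H contact: residue 3 @(-2,1) - residue 6 @(-2, 2)

Answer: 1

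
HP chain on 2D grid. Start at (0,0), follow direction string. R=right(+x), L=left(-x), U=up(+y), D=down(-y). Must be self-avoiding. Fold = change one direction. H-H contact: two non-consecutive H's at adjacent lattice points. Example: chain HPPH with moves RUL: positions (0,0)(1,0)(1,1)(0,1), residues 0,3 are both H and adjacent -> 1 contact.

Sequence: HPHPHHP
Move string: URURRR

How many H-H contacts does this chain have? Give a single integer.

Positions: [(0, 0), (0, 1), (1, 1), (1, 2), (2, 2), (3, 2), (4, 2)]
No H-H contacts found.

Answer: 0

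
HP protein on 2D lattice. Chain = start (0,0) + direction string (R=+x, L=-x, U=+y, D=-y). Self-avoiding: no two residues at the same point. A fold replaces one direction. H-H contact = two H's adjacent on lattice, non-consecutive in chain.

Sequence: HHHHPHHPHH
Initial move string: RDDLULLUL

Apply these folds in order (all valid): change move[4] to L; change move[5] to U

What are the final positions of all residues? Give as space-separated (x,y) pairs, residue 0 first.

Initial moves: RDDLULLUL
Fold: move[4]->L => RDDLLLLUL (positions: [(0, 0), (1, 0), (1, -1), (1, -2), (0, -2), (-1, -2), (-2, -2), (-3, -2), (-3, -1), (-4, -1)])
Fold: move[5]->U => RDDLLULUL (positions: [(0, 0), (1, 0), (1, -1), (1, -2), (0, -2), (-1, -2), (-1, -1), (-2, -1), (-2, 0), (-3, 0)])

Answer: (0,0) (1,0) (1,-1) (1,-2) (0,-2) (-1,-2) (-1,-1) (-2,-1) (-2,0) (-3,0)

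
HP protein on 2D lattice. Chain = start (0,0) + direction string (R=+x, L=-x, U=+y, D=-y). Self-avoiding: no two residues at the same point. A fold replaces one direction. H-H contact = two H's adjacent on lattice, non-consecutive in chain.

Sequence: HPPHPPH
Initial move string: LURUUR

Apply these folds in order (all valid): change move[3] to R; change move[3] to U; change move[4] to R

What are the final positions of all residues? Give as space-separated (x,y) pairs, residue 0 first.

Answer: (0,0) (-1,0) (-1,1) (0,1) (0,2) (1,2) (2,2)

Derivation:
Initial moves: LURUUR
Fold: move[3]->R => LURRUR (positions: [(0, 0), (-1, 0), (-1, 1), (0, 1), (1, 1), (1, 2), (2, 2)])
Fold: move[3]->U => LURUUR (positions: [(0, 0), (-1, 0), (-1, 1), (0, 1), (0, 2), (0, 3), (1, 3)])
Fold: move[4]->R => LURURR (positions: [(0, 0), (-1, 0), (-1, 1), (0, 1), (0, 2), (1, 2), (2, 2)])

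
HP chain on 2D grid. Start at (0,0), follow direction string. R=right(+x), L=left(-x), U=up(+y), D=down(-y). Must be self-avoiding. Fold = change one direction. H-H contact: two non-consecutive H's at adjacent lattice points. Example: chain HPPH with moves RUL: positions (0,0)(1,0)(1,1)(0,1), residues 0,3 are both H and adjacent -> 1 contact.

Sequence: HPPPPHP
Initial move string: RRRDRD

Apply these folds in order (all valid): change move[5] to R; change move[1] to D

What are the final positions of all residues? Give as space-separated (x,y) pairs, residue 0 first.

Initial moves: RRRDRD
Fold: move[5]->R => RRRDRR (positions: [(0, 0), (1, 0), (2, 0), (3, 0), (3, -1), (4, -1), (5, -1)])
Fold: move[1]->D => RDRDRR (positions: [(0, 0), (1, 0), (1, -1), (2, -1), (2, -2), (3, -2), (4, -2)])

Answer: (0,0) (1,0) (1,-1) (2,-1) (2,-2) (3,-2) (4,-2)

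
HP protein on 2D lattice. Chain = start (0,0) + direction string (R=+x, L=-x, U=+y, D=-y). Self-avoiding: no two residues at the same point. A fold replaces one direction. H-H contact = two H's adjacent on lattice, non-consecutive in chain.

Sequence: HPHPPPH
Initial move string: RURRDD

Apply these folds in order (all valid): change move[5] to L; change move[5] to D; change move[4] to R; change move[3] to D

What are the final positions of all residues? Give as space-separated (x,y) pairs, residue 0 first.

Answer: (0,0) (1,0) (1,1) (2,1) (2,0) (3,0) (3,-1)

Derivation:
Initial moves: RURRDD
Fold: move[5]->L => RURRDL (positions: [(0, 0), (1, 0), (1, 1), (2, 1), (3, 1), (3, 0), (2, 0)])
Fold: move[5]->D => RURRDD (positions: [(0, 0), (1, 0), (1, 1), (2, 1), (3, 1), (3, 0), (3, -1)])
Fold: move[4]->R => RURRRD (positions: [(0, 0), (1, 0), (1, 1), (2, 1), (3, 1), (4, 1), (4, 0)])
Fold: move[3]->D => RURDRD (positions: [(0, 0), (1, 0), (1, 1), (2, 1), (2, 0), (3, 0), (3, -1)])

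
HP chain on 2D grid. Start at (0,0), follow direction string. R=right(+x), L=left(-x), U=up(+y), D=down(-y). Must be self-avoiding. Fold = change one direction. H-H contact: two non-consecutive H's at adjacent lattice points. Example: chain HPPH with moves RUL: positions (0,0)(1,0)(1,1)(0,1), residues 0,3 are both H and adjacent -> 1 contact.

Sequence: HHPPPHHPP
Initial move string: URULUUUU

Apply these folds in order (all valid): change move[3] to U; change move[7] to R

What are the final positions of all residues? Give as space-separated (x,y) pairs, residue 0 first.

Answer: (0,0) (0,1) (1,1) (1,2) (1,3) (1,4) (1,5) (1,6) (2,6)

Derivation:
Initial moves: URULUUUU
Fold: move[3]->U => URUUUUUU (positions: [(0, 0), (0, 1), (1, 1), (1, 2), (1, 3), (1, 4), (1, 5), (1, 6), (1, 7)])
Fold: move[7]->R => URUUUUUR (positions: [(0, 0), (0, 1), (1, 1), (1, 2), (1, 3), (1, 4), (1, 5), (1, 6), (2, 6)])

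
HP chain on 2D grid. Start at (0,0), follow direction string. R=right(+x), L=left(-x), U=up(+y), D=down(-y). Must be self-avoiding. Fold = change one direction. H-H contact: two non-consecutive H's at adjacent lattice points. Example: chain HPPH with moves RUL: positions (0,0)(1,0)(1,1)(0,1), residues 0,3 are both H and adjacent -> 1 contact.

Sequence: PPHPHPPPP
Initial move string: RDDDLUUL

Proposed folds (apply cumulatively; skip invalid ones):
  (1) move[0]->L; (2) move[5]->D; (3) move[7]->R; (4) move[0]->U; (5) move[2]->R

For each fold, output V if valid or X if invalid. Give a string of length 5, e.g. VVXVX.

Initial: RDDDLUUL -> [(0, 0), (1, 0), (1, -1), (1, -2), (1, -3), (0, -3), (0, -2), (0, -1), (-1, -1)]
Fold 1: move[0]->L => LDDDLUUL VALID
Fold 2: move[5]->D => LDDDLDUL INVALID (collision), skipped
Fold 3: move[7]->R => LDDDLUUR INVALID (collision), skipped
Fold 4: move[0]->U => UDDDLUUL INVALID (collision), skipped
Fold 5: move[2]->R => LDRDLUUL INVALID (collision), skipped

Answer: VXXXX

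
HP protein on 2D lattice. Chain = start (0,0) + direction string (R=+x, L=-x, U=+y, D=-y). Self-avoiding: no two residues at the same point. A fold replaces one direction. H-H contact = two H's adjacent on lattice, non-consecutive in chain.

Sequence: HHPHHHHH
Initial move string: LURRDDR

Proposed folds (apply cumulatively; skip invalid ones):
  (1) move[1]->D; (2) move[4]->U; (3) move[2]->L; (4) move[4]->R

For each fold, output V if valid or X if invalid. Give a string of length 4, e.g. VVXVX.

Initial: LURRDDR -> [(0, 0), (-1, 0), (-1, 1), (0, 1), (1, 1), (1, 0), (1, -1), (2, -1)]
Fold 1: move[1]->D => LDRRDDR VALID
Fold 2: move[4]->U => LDRRUDR INVALID (collision), skipped
Fold 3: move[2]->L => LDLRDDR INVALID (collision), skipped
Fold 4: move[4]->R => LDRRRDR VALID

Answer: VXXV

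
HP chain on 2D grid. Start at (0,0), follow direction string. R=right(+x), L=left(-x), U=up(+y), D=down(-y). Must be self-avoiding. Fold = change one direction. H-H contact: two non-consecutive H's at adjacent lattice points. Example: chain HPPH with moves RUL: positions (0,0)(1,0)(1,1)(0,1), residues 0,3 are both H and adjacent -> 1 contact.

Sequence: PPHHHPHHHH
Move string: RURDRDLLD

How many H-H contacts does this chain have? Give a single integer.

Answer: 1

Derivation:
Positions: [(0, 0), (1, 0), (1, 1), (2, 1), (2, 0), (3, 0), (3, -1), (2, -1), (1, -1), (1, -2)]
H-H contact: residue 4 @(2,0) - residue 7 @(2, -1)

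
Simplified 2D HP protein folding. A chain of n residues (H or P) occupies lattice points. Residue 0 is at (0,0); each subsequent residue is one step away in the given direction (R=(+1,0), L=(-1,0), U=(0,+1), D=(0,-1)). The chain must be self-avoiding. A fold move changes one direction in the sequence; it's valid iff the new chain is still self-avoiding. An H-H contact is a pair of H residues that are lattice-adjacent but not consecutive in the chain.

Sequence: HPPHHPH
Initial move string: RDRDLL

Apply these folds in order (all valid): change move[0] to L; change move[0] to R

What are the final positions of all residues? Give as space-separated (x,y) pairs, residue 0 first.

Initial moves: RDRDLL
Fold: move[0]->L => LDRDLL (positions: [(0, 0), (-1, 0), (-1, -1), (0, -1), (0, -2), (-1, -2), (-2, -2)])
Fold: move[0]->R => RDRDLL (positions: [(0, 0), (1, 0), (1, -1), (2, -1), (2, -2), (1, -2), (0, -2)])

Answer: (0,0) (1,0) (1,-1) (2,-1) (2,-2) (1,-2) (0,-2)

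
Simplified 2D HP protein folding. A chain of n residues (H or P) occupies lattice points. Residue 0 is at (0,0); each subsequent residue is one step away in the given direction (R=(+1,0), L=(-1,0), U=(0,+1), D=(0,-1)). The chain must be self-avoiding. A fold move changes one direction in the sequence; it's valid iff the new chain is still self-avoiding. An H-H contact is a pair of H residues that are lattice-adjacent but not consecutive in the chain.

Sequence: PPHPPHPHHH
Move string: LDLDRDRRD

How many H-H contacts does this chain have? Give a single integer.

Positions: [(0, 0), (-1, 0), (-1, -1), (-2, -1), (-2, -2), (-1, -2), (-1, -3), (0, -3), (1, -3), (1, -4)]
H-H contact: residue 2 @(-1,-1) - residue 5 @(-1, -2)

Answer: 1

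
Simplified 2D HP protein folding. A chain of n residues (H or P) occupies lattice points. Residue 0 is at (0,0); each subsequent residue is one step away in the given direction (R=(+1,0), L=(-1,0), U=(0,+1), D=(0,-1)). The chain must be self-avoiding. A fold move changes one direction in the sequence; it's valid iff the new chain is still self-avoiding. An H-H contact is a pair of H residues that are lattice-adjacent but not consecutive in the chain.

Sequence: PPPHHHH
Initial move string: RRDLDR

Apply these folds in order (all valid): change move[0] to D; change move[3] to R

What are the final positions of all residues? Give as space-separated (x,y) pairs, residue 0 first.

Answer: (0,0) (0,-1) (1,-1) (1,-2) (2,-2) (2,-3) (3,-3)

Derivation:
Initial moves: RRDLDR
Fold: move[0]->D => DRDLDR (positions: [(0, 0), (0, -1), (1, -1), (1, -2), (0, -2), (0, -3), (1, -3)])
Fold: move[3]->R => DRDRDR (positions: [(0, 0), (0, -1), (1, -1), (1, -2), (2, -2), (2, -3), (3, -3)])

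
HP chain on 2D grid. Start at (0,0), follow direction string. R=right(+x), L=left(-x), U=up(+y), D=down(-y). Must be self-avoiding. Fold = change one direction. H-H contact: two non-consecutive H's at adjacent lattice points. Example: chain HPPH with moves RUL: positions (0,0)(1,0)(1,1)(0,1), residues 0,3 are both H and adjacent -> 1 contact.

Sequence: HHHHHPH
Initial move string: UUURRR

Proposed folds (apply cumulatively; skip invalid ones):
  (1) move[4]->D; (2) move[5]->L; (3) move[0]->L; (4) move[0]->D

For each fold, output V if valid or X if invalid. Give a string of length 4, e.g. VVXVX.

Answer: VXVX

Derivation:
Initial: UUURRR -> [(0, 0), (0, 1), (0, 2), (0, 3), (1, 3), (2, 3), (3, 3)]
Fold 1: move[4]->D => UUURDR VALID
Fold 2: move[5]->L => UUURDL INVALID (collision), skipped
Fold 3: move[0]->L => LUURDR VALID
Fold 4: move[0]->D => DUURDR INVALID (collision), skipped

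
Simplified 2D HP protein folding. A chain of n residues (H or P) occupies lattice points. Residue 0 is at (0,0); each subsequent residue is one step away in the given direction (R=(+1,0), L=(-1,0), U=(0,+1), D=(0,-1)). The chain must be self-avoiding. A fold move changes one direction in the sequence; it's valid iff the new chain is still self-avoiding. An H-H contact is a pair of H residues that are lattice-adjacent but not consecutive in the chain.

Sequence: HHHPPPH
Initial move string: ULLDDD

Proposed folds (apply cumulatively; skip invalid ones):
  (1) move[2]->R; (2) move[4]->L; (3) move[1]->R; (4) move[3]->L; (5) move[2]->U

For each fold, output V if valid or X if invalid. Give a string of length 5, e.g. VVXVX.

Initial: ULLDDD -> [(0, 0), (0, 1), (-1, 1), (-2, 1), (-2, 0), (-2, -1), (-2, -2)]
Fold 1: move[2]->R => ULRDDD INVALID (collision), skipped
Fold 2: move[4]->L => ULLDLD VALID
Fold 3: move[1]->R => URLDLD INVALID (collision), skipped
Fold 4: move[3]->L => ULLLLD VALID
Fold 5: move[2]->U => ULULLD VALID

Answer: XVXVV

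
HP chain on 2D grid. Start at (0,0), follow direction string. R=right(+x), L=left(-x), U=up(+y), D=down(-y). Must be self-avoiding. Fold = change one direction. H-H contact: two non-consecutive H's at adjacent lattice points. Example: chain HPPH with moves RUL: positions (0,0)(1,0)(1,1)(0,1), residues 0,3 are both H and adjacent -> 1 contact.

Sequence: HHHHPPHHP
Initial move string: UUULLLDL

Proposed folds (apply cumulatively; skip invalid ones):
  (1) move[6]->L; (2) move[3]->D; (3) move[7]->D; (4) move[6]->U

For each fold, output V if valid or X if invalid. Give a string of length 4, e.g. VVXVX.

Initial: UUULLLDL -> [(0, 0), (0, 1), (0, 2), (0, 3), (-1, 3), (-2, 3), (-3, 3), (-3, 2), (-4, 2)]
Fold 1: move[6]->L => UUULLLLL VALID
Fold 2: move[3]->D => UUUDLLLL INVALID (collision), skipped
Fold 3: move[7]->D => UUULLLLD VALID
Fold 4: move[6]->U => UUULLLUD INVALID (collision), skipped

Answer: VXVX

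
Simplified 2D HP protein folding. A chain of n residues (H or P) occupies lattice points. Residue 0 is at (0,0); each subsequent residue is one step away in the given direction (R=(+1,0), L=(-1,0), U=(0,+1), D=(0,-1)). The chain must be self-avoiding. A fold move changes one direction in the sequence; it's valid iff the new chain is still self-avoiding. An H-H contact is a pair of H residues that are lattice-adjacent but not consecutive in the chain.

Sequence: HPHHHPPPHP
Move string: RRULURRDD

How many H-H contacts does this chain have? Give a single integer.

Positions: [(0, 0), (1, 0), (2, 0), (2, 1), (1, 1), (1, 2), (2, 2), (3, 2), (3, 1), (3, 0)]
H-H contact: residue 3 @(2,1) - residue 8 @(3, 1)

Answer: 1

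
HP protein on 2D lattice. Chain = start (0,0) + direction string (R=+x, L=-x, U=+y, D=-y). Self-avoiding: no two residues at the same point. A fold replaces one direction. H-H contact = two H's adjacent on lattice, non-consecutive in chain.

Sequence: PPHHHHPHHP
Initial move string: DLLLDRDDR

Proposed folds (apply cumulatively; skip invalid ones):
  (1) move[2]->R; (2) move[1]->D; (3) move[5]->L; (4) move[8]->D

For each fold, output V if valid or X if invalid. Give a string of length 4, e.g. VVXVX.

Answer: XVVV

Derivation:
Initial: DLLLDRDDR -> [(0, 0), (0, -1), (-1, -1), (-2, -1), (-3, -1), (-3, -2), (-2, -2), (-2, -3), (-2, -4), (-1, -4)]
Fold 1: move[2]->R => DLRLDRDDR INVALID (collision), skipped
Fold 2: move[1]->D => DDLLDRDDR VALID
Fold 3: move[5]->L => DDLLDLDDR VALID
Fold 4: move[8]->D => DDLLDLDDD VALID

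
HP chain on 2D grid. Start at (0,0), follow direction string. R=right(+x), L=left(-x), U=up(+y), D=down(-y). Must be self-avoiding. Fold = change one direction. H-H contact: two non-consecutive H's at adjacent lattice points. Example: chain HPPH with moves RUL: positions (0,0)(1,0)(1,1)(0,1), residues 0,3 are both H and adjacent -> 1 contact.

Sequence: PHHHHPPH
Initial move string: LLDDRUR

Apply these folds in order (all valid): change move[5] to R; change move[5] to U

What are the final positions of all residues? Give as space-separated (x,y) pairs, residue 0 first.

Answer: (0,0) (-1,0) (-2,0) (-2,-1) (-2,-2) (-1,-2) (-1,-1) (0,-1)

Derivation:
Initial moves: LLDDRUR
Fold: move[5]->R => LLDDRRR (positions: [(0, 0), (-1, 0), (-2, 0), (-2, -1), (-2, -2), (-1, -2), (0, -2), (1, -2)])
Fold: move[5]->U => LLDDRUR (positions: [(0, 0), (-1, 0), (-2, 0), (-2, -1), (-2, -2), (-1, -2), (-1, -1), (0, -1)])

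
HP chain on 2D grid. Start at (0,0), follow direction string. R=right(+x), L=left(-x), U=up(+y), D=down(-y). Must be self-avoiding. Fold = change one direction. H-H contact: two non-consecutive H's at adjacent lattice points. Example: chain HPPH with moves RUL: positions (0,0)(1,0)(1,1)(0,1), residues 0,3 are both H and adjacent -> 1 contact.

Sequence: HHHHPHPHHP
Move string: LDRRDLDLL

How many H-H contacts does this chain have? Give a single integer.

Positions: [(0, 0), (-1, 0), (-1, -1), (0, -1), (1, -1), (1, -2), (0, -2), (0, -3), (-1, -3), (-2, -3)]
H-H contact: residue 0 @(0,0) - residue 3 @(0, -1)

Answer: 1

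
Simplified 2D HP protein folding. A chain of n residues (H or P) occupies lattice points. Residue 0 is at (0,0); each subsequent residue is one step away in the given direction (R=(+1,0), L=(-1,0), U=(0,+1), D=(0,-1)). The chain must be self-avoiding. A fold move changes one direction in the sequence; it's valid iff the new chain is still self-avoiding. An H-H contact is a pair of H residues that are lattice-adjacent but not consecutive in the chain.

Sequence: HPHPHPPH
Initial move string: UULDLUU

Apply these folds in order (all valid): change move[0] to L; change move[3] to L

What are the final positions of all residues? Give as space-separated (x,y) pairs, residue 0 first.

Initial moves: UULDLUU
Fold: move[0]->L => LULDLUU (positions: [(0, 0), (-1, 0), (-1, 1), (-2, 1), (-2, 0), (-3, 0), (-3, 1), (-3, 2)])
Fold: move[3]->L => LULLLUU (positions: [(0, 0), (-1, 0), (-1, 1), (-2, 1), (-3, 1), (-4, 1), (-4, 2), (-4, 3)])

Answer: (0,0) (-1,0) (-1,1) (-2,1) (-3,1) (-4,1) (-4,2) (-4,3)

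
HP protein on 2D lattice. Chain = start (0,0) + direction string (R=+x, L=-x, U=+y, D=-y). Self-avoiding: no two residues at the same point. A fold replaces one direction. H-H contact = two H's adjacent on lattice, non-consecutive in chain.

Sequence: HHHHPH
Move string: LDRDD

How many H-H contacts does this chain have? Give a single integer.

Positions: [(0, 0), (-1, 0), (-1, -1), (0, -1), (0, -2), (0, -3)]
H-H contact: residue 0 @(0,0) - residue 3 @(0, -1)

Answer: 1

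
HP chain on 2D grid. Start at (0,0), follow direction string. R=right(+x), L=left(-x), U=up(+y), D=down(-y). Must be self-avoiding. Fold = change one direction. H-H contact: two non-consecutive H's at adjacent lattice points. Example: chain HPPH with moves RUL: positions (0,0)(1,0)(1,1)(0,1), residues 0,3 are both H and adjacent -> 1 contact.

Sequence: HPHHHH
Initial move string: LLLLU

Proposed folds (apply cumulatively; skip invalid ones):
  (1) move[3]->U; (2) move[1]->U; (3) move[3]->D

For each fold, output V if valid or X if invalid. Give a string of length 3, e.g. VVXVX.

Initial: LLLLU -> [(0, 0), (-1, 0), (-2, 0), (-3, 0), (-4, 0), (-4, 1)]
Fold 1: move[3]->U => LLLUU VALID
Fold 2: move[1]->U => LULUU VALID
Fold 3: move[3]->D => LULDU INVALID (collision), skipped

Answer: VVX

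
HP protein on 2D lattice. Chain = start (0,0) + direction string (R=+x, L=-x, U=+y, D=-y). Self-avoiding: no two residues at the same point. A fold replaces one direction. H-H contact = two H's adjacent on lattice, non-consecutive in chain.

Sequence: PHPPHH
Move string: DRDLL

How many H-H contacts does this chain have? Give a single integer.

Answer: 1

Derivation:
Positions: [(0, 0), (0, -1), (1, -1), (1, -2), (0, -2), (-1, -2)]
H-H contact: residue 1 @(0,-1) - residue 4 @(0, -2)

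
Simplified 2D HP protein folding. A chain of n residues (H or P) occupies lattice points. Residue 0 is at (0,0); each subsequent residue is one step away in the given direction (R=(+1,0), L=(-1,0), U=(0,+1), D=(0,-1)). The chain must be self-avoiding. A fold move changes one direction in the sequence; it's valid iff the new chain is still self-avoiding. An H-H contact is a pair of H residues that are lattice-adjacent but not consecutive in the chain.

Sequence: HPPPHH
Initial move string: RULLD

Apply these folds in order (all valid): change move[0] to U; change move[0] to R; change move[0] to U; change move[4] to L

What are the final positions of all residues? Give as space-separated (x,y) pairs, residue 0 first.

Initial moves: RULLD
Fold: move[0]->U => UULLD (positions: [(0, 0), (0, 1), (0, 2), (-1, 2), (-2, 2), (-2, 1)])
Fold: move[0]->R => RULLD (positions: [(0, 0), (1, 0), (1, 1), (0, 1), (-1, 1), (-1, 0)])
Fold: move[0]->U => UULLD (positions: [(0, 0), (0, 1), (0, 2), (-1, 2), (-2, 2), (-2, 1)])
Fold: move[4]->L => UULLL (positions: [(0, 0), (0, 1), (0, 2), (-1, 2), (-2, 2), (-3, 2)])

Answer: (0,0) (0,1) (0,2) (-1,2) (-2,2) (-3,2)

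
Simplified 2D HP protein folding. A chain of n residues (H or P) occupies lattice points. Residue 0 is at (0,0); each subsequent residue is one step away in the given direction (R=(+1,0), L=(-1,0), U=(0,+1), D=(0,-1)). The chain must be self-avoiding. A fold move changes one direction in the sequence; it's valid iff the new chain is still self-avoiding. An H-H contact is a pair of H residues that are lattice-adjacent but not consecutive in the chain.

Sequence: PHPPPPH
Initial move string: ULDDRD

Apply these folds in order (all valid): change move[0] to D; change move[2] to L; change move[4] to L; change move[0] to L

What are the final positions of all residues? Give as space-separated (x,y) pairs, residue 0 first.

Answer: (0,0) (-1,0) (-2,0) (-3,0) (-3,-1) (-4,-1) (-4,-2)

Derivation:
Initial moves: ULDDRD
Fold: move[0]->D => DLDDRD (positions: [(0, 0), (0, -1), (-1, -1), (-1, -2), (-1, -3), (0, -3), (0, -4)])
Fold: move[2]->L => DLLDRD (positions: [(0, 0), (0, -1), (-1, -1), (-2, -1), (-2, -2), (-1, -2), (-1, -3)])
Fold: move[4]->L => DLLDLD (positions: [(0, 0), (0, -1), (-1, -1), (-2, -1), (-2, -2), (-3, -2), (-3, -3)])
Fold: move[0]->L => LLLDLD (positions: [(0, 0), (-1, 0), (-2, 0), (-3, 0), (-3, -1), (-4, -1), (-4, -2)])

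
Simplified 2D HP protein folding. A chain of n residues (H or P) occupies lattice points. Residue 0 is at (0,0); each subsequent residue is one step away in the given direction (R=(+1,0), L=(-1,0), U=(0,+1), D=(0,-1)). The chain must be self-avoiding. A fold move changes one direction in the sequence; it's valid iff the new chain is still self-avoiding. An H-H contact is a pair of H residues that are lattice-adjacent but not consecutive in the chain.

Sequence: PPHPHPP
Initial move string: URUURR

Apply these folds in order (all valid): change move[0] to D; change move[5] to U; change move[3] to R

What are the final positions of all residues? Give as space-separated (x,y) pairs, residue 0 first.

Initial moves: URUURR
Fold: move[0]->D => DRUURR (positions: [(0, 0), (0, -1), (1, -1), (1, 0), (1, 1), (2, 1), (3, 1)])
Fold: move[5]->U => DRUURU (positions: [(0, 0), (0, -1), (1, -1), (1, 0), (1, 1), (2, 1), (2, 2)])
Fold: move[3]->R => DRURRU (positions: [(0, 0), (0, -1), (1, -1), (1, 0), (2, 0), (3, 0), (3, 1)])

Answer: (0,0) (0,-1) (1,-1) (1,0) (2,0) (3,0) (3,1)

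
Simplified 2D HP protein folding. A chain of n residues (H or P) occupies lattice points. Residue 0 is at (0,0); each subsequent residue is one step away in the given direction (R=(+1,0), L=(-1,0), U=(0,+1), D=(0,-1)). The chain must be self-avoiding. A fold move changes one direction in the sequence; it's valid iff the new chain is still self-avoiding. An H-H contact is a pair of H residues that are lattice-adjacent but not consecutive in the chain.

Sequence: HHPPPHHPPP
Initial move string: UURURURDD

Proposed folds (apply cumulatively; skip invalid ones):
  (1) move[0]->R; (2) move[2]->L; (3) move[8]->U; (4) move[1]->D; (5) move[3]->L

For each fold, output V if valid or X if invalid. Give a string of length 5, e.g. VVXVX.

Initial: UURURURDD -> [(0, 0), (0, 1), (0, 2), (1, 2), (1, 3), (2, 3), (2, 4), (3, 4), (3, 3), (3, 2)]
Fold 1: move[0]->R => RURURURDD VALID
Fold 2: move[2]->L => RULURURDD VALID
Fold 3: move[8]->U => RULURURDU INVALID (collision), skipped
Fold 4: move[1]->D => RDLURURDD INVALID (collision), skipped
Fold 5: move[3]->L => RULLRURDD INVALID (collision), skipped

Answer: VVXXX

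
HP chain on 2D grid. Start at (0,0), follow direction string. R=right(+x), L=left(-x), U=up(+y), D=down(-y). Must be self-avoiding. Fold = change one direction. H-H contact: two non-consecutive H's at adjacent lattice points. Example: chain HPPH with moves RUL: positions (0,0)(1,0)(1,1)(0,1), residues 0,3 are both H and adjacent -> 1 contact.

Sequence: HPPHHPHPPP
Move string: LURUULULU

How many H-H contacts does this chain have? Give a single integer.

Answer: 1

Derivation:
Positions: [(0, 0), (-1, 0), (-1, 1), (0, 1), (0, 2), (0, 3), (-1, 3), (-1, 4), (-2, 4), (-2, 5)]
H-H contact: residue 0 @(0,0) - residue 3 @(0, 1)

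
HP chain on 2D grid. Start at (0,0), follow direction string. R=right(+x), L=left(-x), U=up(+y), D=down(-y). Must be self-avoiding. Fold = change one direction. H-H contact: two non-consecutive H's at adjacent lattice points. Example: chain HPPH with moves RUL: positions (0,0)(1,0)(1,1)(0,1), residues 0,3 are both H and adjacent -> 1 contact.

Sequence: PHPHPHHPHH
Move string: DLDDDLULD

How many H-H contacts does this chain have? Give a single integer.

Answer: 1

Derivation:
Positions: [(0, 0), (0, -1), (-1, -1), (-1, -2), (-1, -3), (-1, -4), (-2, -4), (-2, -3), (-3, -3), (-3, -4)]
H-H contact: residue 6 @(-2,-4) - residue 9 @(-3, -4)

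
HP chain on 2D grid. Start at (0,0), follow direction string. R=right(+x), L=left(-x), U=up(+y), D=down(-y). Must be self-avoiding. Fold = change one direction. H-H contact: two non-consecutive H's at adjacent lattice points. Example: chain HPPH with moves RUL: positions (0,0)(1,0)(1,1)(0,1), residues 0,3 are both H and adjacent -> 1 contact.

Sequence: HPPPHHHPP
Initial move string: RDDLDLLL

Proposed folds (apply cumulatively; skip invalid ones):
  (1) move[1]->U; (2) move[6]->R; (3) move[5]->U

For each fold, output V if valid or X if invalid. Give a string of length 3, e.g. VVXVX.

Answer: XXX

Derivation:
Initial: RDDLDLLL -> [(0, 0), (1, 0), (1, -1), (1, -2), (0, -2), (0, -3), (-1, -3), (-2, -3), (-3, -3)]
Fold 1: move[1]->U => RUDLDLLL INVALID (collision), skipped
Fold 2: move[6]->R => RDDLDLRL INVALID (collision), skipped
Fold 3: move[5]->U => RDDLDULL INVALID (collision), skipped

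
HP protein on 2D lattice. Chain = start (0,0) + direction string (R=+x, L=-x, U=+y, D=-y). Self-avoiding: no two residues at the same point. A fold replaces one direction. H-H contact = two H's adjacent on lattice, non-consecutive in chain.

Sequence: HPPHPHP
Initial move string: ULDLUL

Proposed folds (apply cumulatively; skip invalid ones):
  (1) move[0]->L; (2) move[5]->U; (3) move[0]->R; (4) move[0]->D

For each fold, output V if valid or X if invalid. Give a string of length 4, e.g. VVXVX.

Answer: VVXV

Derivation:
Initial: ULDLUL -> [(0, 0), (0, 1), (-1, 1), (-1, 0), (-2, 0), (-2, 1), (-3, 1)]
Fold 1: move[0]->L => LLDLUL VALID
Fold 2: move[5]->U => LLDLUU VALID
Fold 3: move[0]->R => RLDLUU INVALID (collision), skipped
Fold 4: move[0]->D => DLDLUU VALID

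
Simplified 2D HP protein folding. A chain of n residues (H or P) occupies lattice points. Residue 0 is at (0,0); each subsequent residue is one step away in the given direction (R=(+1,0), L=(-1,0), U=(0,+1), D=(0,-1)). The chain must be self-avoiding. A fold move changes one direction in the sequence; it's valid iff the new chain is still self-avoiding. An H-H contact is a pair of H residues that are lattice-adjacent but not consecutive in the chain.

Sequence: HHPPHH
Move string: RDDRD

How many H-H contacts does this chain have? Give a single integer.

Positions: [(0, 0), (1, 0), (1, -1), (1, -2), (2, -2), (2, -3)]
No H-H contacts found.

Answer: 0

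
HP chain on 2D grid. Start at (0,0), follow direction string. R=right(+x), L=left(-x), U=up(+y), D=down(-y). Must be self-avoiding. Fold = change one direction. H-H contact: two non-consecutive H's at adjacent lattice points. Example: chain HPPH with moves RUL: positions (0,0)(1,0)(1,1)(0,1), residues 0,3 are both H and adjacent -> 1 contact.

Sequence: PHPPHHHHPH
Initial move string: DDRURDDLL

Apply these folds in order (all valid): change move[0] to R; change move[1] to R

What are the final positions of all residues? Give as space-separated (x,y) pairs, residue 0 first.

Initial moves: DDRURDDLL
Fold: move[0]->R => RDRURDDLL (positions: [(0, 0), (1, 0), (1, -1), (2, -1), (2, 0), (3, 0), (3, -1), (3, -2), (2, -2), (1, -2)])
Fold: move[1]->R => RRRURDDLL (positions: [(0, 0), (1, 0), (2, 0), (3, 0), (3, 1), (4, 1), (4, 0), (4, -1), (3, -1), (2, -1)])

Answer: (0,0) (1,0) (2,0) (3,0) (3,1) (4,1) (4,0) (4,-1) (3,-1) (2,-1)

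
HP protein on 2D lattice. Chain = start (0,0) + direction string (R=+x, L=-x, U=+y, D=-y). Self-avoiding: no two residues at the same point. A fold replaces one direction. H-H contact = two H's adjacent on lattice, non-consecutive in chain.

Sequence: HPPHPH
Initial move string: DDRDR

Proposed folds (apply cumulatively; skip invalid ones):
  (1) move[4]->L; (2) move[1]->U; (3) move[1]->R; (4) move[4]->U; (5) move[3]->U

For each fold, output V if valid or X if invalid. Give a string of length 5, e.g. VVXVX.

Answer: VXVXV

Derivation:
Initial: DDRDR -> [(0, 0), (0, -1), (0, -2), (1, -2), (1, -3), (2, -3)]
Fold 1: move[4]->L => DDRDL VALID
Fold 2: move[1]->U => DURDL INVALID (collision), skipped
Fold 3: move[1]->R => DRRDL VALID
Fold 4: move[4]->U => DRRDU INVALID (collision), skipped
Fold 5: move[3]->U => DRRUL VALID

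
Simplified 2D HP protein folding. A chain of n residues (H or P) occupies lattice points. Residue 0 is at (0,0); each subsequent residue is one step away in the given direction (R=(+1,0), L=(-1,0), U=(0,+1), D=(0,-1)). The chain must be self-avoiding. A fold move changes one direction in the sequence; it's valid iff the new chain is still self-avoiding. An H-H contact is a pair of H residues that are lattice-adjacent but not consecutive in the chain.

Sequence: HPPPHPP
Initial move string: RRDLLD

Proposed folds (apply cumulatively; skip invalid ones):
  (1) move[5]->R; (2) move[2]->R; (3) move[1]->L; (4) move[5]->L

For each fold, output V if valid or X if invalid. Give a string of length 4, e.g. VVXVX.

Answer: XXXV

Derivation:
Initial: RRDLLD -> [(0, 0), (1, 0), (2, 0), (2, -1), (1, -1), (0, -1), (0, -2)]
Fold 1: move[5]->R => RRDLLR INVALID (collision), skipped
Fold 2: move[2]->R => RRRLLD INVALID (collision), skipped
Fold 3: move[1]->L => RLDLLD INVALID (collision), skipped
Fold 4: move[5]->L => RRDLLL VALID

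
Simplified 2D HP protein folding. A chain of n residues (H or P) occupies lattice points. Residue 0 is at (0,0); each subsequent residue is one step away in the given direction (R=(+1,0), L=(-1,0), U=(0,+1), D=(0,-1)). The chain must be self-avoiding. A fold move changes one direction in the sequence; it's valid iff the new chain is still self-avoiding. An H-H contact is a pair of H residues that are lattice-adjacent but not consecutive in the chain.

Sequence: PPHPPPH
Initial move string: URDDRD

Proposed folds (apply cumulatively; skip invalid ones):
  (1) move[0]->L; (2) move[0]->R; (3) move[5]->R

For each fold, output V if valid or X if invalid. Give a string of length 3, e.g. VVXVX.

Answer: XVV

Derivation:
Initial: URDDRD -> [(0, 0), (0, 1), (1, 1), (1, 0), (1, -1), (2, -1), (2, -2)]
Fold 1: move[0]->L => LRDDRD INVALID (collision), skipped
Fold 2: move[0]->R => RRDDRD VALID
Fold 3: move[5]->R => RRDDRR VALID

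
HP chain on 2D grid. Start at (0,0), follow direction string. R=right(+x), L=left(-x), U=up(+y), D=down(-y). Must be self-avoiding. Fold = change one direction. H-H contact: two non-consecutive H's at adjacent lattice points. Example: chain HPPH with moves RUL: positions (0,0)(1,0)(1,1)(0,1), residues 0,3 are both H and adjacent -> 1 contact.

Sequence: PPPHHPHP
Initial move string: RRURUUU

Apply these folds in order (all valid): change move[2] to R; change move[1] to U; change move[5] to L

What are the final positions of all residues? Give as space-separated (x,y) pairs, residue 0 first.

Initial moves: RRURUUU
Fold: move[2]->R => RRRRUUU (positions: [(0, 0), (1, 0), (2, 0), (3, 0), (4, 0), (4, 1), (4, 2), (4, 3)])
Fold: move[1]->U => RURRUUU (positions: [(0, 0), (1, 0), (1, 1), (2, 1), (3, 1), (3, 2), (3, 3), (3, 4)])
Fold: move[5]->L => RURRULU (positions: [(0, 0), (1, 0), (1, 1), (2, 1), (3, 1), (3, 2), (2, 2), (2, 3)])

Answer: (0,0) (1,0) (1,1) (2,1) (3,1) (3,2) (2,2) (2,3)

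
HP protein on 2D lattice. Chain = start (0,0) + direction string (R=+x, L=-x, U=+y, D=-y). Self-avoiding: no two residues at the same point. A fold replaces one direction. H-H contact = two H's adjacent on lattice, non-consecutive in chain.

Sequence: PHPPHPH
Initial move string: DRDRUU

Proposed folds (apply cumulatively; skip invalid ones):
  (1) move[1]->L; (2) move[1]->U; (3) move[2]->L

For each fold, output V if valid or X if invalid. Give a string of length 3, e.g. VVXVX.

Initial: DRDRUU -> [(0, 0), (0, -1), (1, -1), (1, -2), (2, -2), (2, -1), (2, 0)]
Fold 1: move[1]->L => DLDRUU INVALID (collision), skipped
Fold 2: move[1]->U => DUDRUU INVALID (collision), skipped
Fold 3: move[2]->L => DRLRUU INVALID (collision), skipped

Answer: XXX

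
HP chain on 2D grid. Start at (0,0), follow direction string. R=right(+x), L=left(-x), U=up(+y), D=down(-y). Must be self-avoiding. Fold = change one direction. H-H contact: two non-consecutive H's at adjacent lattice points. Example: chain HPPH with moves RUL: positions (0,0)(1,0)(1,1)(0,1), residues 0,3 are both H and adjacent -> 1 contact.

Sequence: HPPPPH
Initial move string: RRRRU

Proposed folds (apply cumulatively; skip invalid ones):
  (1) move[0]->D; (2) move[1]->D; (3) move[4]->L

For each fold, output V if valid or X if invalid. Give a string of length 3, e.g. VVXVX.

Initial: RRRRU -> [(0, 0), (1, 0), (2, 0), (3, 0), (4, 0), (4, 1)]
Fold 1: move[0]->D => DRRRU VALID
Fold 2: move[1]->D => DDRRU VALID
Fold 3: move[4]->L => DDRRL INVALID (collision), skipped

Answer: VVX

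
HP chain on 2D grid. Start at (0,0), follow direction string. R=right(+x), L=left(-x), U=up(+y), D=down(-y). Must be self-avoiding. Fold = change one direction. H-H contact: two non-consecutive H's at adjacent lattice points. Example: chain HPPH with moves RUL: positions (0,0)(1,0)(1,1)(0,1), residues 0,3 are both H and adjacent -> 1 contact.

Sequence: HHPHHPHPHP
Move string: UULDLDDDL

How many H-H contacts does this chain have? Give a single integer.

Answer: 1

Derivation:
Positions: [(0, 0), (0, 1), (0, 2), (-1, 2), (-1, 1), (-2, 1), (-2, 0), (-2, -1), (-2, -2), (-3, -2)]
H-H contact: residue 1 @(0,1) - residue 4 @(-1, 1)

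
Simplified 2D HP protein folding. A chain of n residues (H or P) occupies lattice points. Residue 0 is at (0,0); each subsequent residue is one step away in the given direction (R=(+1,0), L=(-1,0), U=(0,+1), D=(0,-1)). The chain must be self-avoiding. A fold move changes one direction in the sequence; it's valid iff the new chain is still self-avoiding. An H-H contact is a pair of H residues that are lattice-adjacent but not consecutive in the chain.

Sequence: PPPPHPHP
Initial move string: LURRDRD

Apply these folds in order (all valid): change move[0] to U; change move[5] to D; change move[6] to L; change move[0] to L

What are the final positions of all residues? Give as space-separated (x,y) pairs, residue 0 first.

Initial moves: LURRDRD
Fold: move[0]->U => UURRDRD (positions: [(0, 0), (0, 1), (0, 2), (1, 2), (2, 2), (2, 1), (3, 1), (3, 0)])
Fold: move[5]->D => UURRDDD (positions: [(0, 0), (0, 1), (0, 2), (1, 2), (2, 2), (2, 1), (2, 0), (2, -1)])
Fold: move[6]->L => UURRDDL (positions: [(0, 0), (0, 1), (0, 2), (1, 2), (2, 2), (2, 1), (2, 0), (1, 0)])
Fold: move[0]->L => LURRDDL (positions: [(0, 0), (-1, 0), (-1, 1), (0, 1), (1, 1), (1, 0), (1, -1), (0, -1)])

Answer: (0,0) (-1,0) (-1,1) (0,1) (1,1) (1,0) (1,-1) (0,-1)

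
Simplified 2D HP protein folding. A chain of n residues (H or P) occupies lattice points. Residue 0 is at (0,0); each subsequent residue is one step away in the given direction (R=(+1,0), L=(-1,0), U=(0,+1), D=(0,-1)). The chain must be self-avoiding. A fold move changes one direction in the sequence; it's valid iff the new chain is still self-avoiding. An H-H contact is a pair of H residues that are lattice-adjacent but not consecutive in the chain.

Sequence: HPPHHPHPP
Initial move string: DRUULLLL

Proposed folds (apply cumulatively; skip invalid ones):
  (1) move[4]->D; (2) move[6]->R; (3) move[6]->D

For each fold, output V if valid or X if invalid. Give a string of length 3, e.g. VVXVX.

Initial: DRUULLLL -> [(0, 0), (0, -1), (1, -1), (1, 0), (1, 1), (0, 1), (-1, 1), (-2, 1), (-3, 1)]
Fold 1: move[4]->D => DRUUDLLL INVALID (collision), skipped
Fold 2: move[6]->R => DRUULLRL INVALID (collision), skipped
Fold 3: move[6]->D => DRUULLDL VALID

Answer: XXV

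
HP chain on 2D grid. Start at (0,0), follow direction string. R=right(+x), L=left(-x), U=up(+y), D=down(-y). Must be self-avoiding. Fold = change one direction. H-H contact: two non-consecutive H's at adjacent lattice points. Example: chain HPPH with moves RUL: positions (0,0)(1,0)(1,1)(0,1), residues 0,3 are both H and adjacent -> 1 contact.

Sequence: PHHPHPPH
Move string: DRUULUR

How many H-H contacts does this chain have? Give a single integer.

Answer: 1

Derivation:
Positions: [(0, 0), (0, -1), (1, -1), (1, 0), (1, 1), (0, 1), (0, 2), (1, 2)]
H-H contact: residue 4 @(1,1) - residue 7 @(1, 2)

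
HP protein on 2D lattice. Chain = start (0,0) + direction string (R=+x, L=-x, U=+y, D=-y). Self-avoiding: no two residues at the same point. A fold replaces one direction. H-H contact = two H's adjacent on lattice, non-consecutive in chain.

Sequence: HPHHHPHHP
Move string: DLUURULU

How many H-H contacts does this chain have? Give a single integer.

Answer: 2

Derivation:
Positions: [(0, 0), (0, -1), (-1, -1), (-1, 0), (-1, 1), (0, 1), (0, 2), (-1, 2), (-1, 3)]
H-H contact: residue 0 @(0,0) - residue 3 @(-1, 0)
H-H contact: residue 4 @(-1,1) - residue 7 @(-1, 2)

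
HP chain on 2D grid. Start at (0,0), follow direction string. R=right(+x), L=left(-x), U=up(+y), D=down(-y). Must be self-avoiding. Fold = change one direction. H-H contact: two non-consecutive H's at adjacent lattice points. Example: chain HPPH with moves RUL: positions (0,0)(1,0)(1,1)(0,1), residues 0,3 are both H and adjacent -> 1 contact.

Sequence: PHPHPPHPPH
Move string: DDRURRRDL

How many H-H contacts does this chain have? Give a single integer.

Answer: 1

Derivation:
Positions: [(0, 0), (0, -1), (0, -2), (1, -2), (1, -1), (2, -1), (3, -1), (4, -1), (4, -2), (3, -2)]
H-H contact: residue 6 @(3,-1) - residue 9 @(3, -2)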